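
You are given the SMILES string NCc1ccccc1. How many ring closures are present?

1

In SMILES, each pair of matching ring-closure digits denotes one ring-closing bond; the number of such bonds equals the number of independent rings.
Ring-closure bonds here: 1.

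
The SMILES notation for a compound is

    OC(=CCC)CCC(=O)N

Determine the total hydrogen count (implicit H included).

Walk through each heavy atom and fill implicit hydrogens from standard valence (C 4, N 3, O 2, S 2, halogen 1):
  atom 1: O, bond orders sum to 1 (valence 2) → 1 H
  atom 2: C, bond orders sum to 4 (valence 4) → 0 H
  atom 3: C, bond orders sum to 3 (valence 4) → 1 H
  atom 4: C, bond orders sum to 2 (valence 4) → 2 H
  atom 5: C, bond orders sum to 1 (valence 4) → 3 H
  atom 6: C, bond orders sum to 2 (valence 4) → 2 H
  atom 7: C, bond orders sum to 2 (valence 4) → 2 H
  atom 8: C, bond orders sum to 4 (valence 4) → 0 H
  atom 9: O, bond orders sum to 2 (valence 2) → 0 H
  atom 10: N, bond orders sum to 1 (valence 3) → 2 H
Total hydrogens: 13.

13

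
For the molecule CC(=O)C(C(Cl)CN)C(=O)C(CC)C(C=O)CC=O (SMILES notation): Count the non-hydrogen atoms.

Every atom symbol written in the SMILES (organic subset) is one heavy atom; implicit H are not written.
Heavy atoms by element → C:13, Cl:1, N:1, O:4.
Total: 19.

19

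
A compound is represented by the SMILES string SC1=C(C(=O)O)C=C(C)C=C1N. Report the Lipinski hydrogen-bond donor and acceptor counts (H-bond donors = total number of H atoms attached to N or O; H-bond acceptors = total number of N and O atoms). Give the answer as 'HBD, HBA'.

Donors: find every N or O and count the H atoms it carries.
  atom 5 (O): bond orders sum to 2 → 0 H
  atom 6 (O): bond orders sum to 1 → 1 H
  atom 12 (N): bond orders sum to 1 → 2 H
Lipinski HBD = 3.
Acceptors: N atoms = 1, O atoms = 2 → HBA = 3.

3, 3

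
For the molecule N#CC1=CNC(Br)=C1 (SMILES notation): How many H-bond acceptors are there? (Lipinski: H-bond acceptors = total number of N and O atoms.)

2

N atoms: 2; O atoms: 0.
Lipinski HBA = 2 + 0 = 2.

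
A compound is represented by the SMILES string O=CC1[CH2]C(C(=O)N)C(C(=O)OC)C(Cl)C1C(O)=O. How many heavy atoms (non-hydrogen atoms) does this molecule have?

Every atom symbol written in the SMILES (organic subset) is one heavy atom; implicit H are not written.
Heavy atoms by element → C:11, Cl:1, N:1, O:6.
Total: 19.

19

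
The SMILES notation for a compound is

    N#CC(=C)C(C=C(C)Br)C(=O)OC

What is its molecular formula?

Walk through each heavy atom and fill implicit hydrogens from standard valence (C 4, N 3, O 2, S 2, halogen 1):
  atom 1: N, bond orders sum to 3 (valence 3) → 0 H
  atom 2: C, bond orders sum to 4 (valence 4) → 0 H
  atom 3: C, bond orders sum to 4 (valence 4) → 0 H
  atom 4: C, bond orders sum to 2 (valence 4) → 2 H
  atom 5: C, bond orders sum to 3 (valence 4) → 1 H
  atom 6: C, bond orders sum to 3 (valence 4) → 1 H
  atom 7: C, bond orders sum to 4 (valence 4) → 0 H
  atom 8: C, bond orders sum to 1 (valence 4) → 3 H
  atom 9: Br (halogen, monovalent) → 0 H
  atom 10: C, bond orders sum to 4 (valence 4) → 0 H
  atom 11: O, bond orders sum to 2 (valence 2) → 0 H
  atom 12: O, bond orders sum to 2 (valence 2) → 0 H
  atom 13: C, bond orders sum to 1 (valence 4) → 3 H
Totals → C:9, H:10, Br:1, N:1, O:2.

C9H10BrNO2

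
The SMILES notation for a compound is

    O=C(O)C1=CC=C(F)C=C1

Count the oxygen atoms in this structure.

Scan the SMILES for O atoms (remember two-letter symbols like Cl and Br are single atoms).
Oxygen count: 2.

2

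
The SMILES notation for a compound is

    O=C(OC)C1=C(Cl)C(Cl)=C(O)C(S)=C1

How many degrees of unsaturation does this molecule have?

Degree of unsaturation = (number of rings) + (number of π bonds).
Ring closures in the SMILES: 1.
π bonds: 4 double bonds (each 1 DoU) → 4 DoU from unsaturation.
Total DoU = 1 + 4 = 5.

5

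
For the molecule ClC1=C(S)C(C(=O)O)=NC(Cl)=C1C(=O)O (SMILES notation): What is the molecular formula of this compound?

C7H3Cl2NO4S

Walk through each heavy atom and fill implicit hydrogens from standard valence (C 4, N 3, O 2, S 2, halogen 1):
  atom 1: Cl (halogen, monovalent) → 0 H
  atom 2: C, bond orders sum to 4 (valence 4) → 0 H
  atom 3: C, bond orders sum to 4 (valence 4) → 0 H
  atom 4: S, bond orders sum to 1 (valence 2) → 1 H
  atom 5: C, bond orders sum to 4 (valence 4) → 0 H
  atom 6: C, bond orders sum to 4 (valence 4) → 0 H
  atom 7: O, bond orders sum to 2 (valence 2) → 0 H
  atom 8: O, bond orders sum to 1 (valence 2) → 1 H
  atom 9: N, bond orders sum to 3 (valence 3) → 0 H
  atom 10: C, bond orders sum to 4 (valence 4) → 0 H
  atom 11: Cl (halogen, monovalent) → 0 H
  atom 12: C, bond orders sum to 4 (valence 4) → 0 H
  atom 13: C, bond orders sum to 4 (valence 4) → 0 H
  atom 14: O, bond orders sum to 2 (valence 2) → 0 H
  atom 15: O, bond orders sum to 1 (valence 2) → 1 H
Totals → C:7, H:3, Cl:2, N:1, O:4, S:1.
In Hill order: C7H3Cl2NO4S.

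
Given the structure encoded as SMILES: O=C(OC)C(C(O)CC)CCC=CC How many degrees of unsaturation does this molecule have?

Degree of unsaturation = (number of rings) + (number of π bonds).
Ring closures in the SMILES: 0.
π bonds: 2 double bonds (each 1 DoU) → 2 DoU from unsaturation.
Total DoU = 0 + 2 = 2.

2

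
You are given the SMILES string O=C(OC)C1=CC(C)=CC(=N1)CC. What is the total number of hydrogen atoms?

Walk through each heavy atom and fill implicit hydrogens from standard valence (C 4, N 3, O 2, S 2, halogen 1):
  atom 1: O, bond orders sum to 2 (valence 2) → 0 H
  atom 2: C, bond orders sum to 4 (valence 4) → 0 H
  atom 3: O, bond orders sum to 2 (valence 2) → 0 H
  atom 4: C, bond orders sum to 1 (valence 4) → 3 H
  atom 5: C, bond orders sum to 4 (valence 4) → 0 H
  atom 6: C, bond orders sum to 3 (valence 4) → 1 H
  atom 7: C, bond orders sum to 4 (valence 4) → 0 H
  atom 8: C, bond orders sum to 1 (valence 4) → 3 H
  atom 9: C, bond orders sum to 3 (valence 4) → 1 H
  atom 10: C, bond orders sum to 4 (valence 4) → 0 H
  atom 11: N, bond orders sum to 3 (valence 3) → 0 H
  atom 12: C, bond orders sum to 2 (valence 4) → 2 H
  atom 13: C, bond orders sum to 1 (valence 4) → 3 H
Total hydrogens: 13.

13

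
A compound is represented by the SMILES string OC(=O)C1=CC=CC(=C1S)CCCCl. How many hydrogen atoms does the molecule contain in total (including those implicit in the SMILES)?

Walk through each heavy atom and fill implicit hydrogens from standard valence (C 4, N 3, O 2, S 2, halogen 1):
  atom 1: O, bond orders sum to 1 (valence 2) → 1 H
  atom 2: C, bond orders sum to 4 (valence 4) → 0 H
  atom 3: O, bond orders sum to 2 (valence 2) → 0 H
  atom 4: C, bond orders sum to 4 (valence 4) → 0 H
  atom 5: C, bond orders sum to 3 (valence 4) → 1 H
  atom 6: C, bond orders sum to 3 (valence 4) → 1 H
  atom 7: C, bond orders sum to 3 (valence 4) → 1 H
  atom 8: C, bond orders sum to 4 (valence 4) → 0 H
  atom 9: C, bond orders sum to 4 (valence 4) → 0 H
  atom 10: S, bond orders sum to 1 (valence 2) → 1 H
  atom 11: C, bond orders sum to 2 (valence 4) → 2 H
  atom 12: C, bond orders sum to 2 (valence 4) → 2 H
  atom 13: C, bond orders sum to 2 (valence 4) → 2 H
  atom 14: Cl (halogen, monovalent) → 0 H
Total hydrogens: 11.

11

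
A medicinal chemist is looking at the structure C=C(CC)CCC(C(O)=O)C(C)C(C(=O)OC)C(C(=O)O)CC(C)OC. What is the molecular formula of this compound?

Walk through each heavy atom and fill implicit hydrogens from standard valence (C 4, N 3, O 2, S 2, halogen 1):
  atom 1: C, bond orders sum to 2 (valence 4) → 2 H
  atom 2: C, bond orders sum to 4 (valence 4) → 0 H
  atom 3: C, bond orders sum to 2 (valence 4) → 2 H
  atom 4: C, bond orders sum to 1 (valence 4) → 3 H
  atom 5: C, bond orders sum to 2 (valence 4) → 2 H
  atom 6: C, bond orders sum to 2 (valence 4) → 2 H
  atom 7: C, bond orders sum to 3 (valence 4) → 1 H
  atom 8: C, bond orders sum to 4 (valence 4) → 0 H
  atom 9: O, bond orders sum to 1 (valence 2) → 1 H
  atom 10: O, bond orders sum to 2 (valence 2) → 0 H
  atom 11: C, bond orders sum to 3 (valence 4) → 1 H
  atom 12: C, bond orders sum to 1 (valence 4) → 3 H
  atom 13: C, bond orders sum to 3 (valence 4) → 1 H
  atom 14: C, bond orders sum to 4 (valence 4) → 0 H
  atom 15: O, bond orders sum to 2 (valence 2) → 0 H
  atom 16: O, bond orders sum to 2 (valence 2) → 0 H
  atom 17: C, bond orders sum to 1 (valence 4) → 3 H
  atom 18: C, bond orders sum to 3 (valence 4) → 1 H
  atom 19: C, bond orders sum to 4 (valence 4) → 0 H
  atom 20: O, bond orders sum to 2 (valence 2) → 0 H
  atom 21: O, bond orders sum to 1 (valence 2) → 1 H
  atom 22: C, bond orders sum to 2 (valence 4) → 2 H
  atom 23: C, bond orders sum to 3 (valence 4) → 1 H
  atom 24: C, bond orders sum to 1 (valence 4) → 3 H
  atom 25: O, bond orders sum to 2 (valence 2) → 0 H
  atom 26: C, bond orders sum to 1 (valence 4) → 3 H
Totals → C:19, H:32, O:7.
In Hill order: C19H32O7.

C19H32O7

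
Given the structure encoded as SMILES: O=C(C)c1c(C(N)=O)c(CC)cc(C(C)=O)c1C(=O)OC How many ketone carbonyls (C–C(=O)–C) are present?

The ketone motif appears at heavy-atom positions 2, 14 in the SMILES.
Other groups present: 1 amide, 1 ester.
Ketone count: 2.

2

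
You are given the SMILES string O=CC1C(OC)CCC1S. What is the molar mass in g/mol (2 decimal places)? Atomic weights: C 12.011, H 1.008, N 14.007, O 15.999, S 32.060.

160.23 g/mol

First, the molecular formula is C7H12O2S (counting implicit H from valence).
  C: 7 × 12.011 = 84.077
  H: 12 × 1.008 = 12.096
  O: 2 × 15.999 = 31.998
  S: 1 × 32.060 = 32.060
Sum: 7×12.011 + 12×1.008 + 2×15.999 + 1×32.060 = 160.231 → 160.23 g/mol.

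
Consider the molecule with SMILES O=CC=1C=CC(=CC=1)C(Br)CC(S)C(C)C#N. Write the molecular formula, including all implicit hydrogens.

C13H14BrNOS

Walk through each heavy atom and fill implicit hydrogens from standard valence (C 4, N 3, O 2, S 2, halogen 1):
  atom 1: O, bond orders sum to 2 (valence 2) → 0 H
  atom 2: C, bond orders sum to 3 (valence 4) → 1 H
  atom 3: C, bond orders sum to 4 (valence 4) → 0 H
  atom 4: C, bond orders sum to 3 (valence 4) → 1 H
  atom 5: C, bond orders sum to 3 (valence 4) → 1 H
  atom 6: C, bond orders sum to 4 (valence 4) → 0 H
  atom 7: C, bond orders sum to 3 (valence 4) → 1 H
  atom 8: C, bond orders sum to 3 (valence 4) → 1 H
  atom 9: C, bond orders sum to 3 (valence 4) → 1 H
  atom 10: Br (halogen, monovalent) → 0 H
  atom 11: C, bond orders sum to 2 (valence 4) → 2 H
  atom 12: C, bond orders sum to 3 (valence 4) → 1 H
  atom 13: S, bond orders sum to 1 (valence 2) → 1 H
  atom 14: C, bond orders sum to 3 (valence 4) → 1 H
  atom 15: C, bond orders sum to 1 (valence 4) → 3 H
  atom 16: C, bond orders sum to 4 (valence 4) → 0 H
  atom 17: N, bond orders sum to 3 (valence 3) → 0 H
Totals → C:13, H:14, Br:1, N:1, O:1, S:1.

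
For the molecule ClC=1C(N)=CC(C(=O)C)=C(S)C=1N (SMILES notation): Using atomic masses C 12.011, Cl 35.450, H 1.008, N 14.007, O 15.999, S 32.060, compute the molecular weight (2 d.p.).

First, the molecular formula is C8H9ClN2OS (counting implicit H from valence).
  C: 8 × 12.011 = 96.088
  Cl: 1 × 35.450 = 35.450
  H: 9 × 1.008 = 9.072
  N: 2 × 14.007 = 28.014
  O: 1 × 15.999 = 15.999
  S: 1 × 32.060 = 32.060
Sum: 8×12.011 + 1×35.450 + 9×1.008 + 2×14.007 + 1×15.999 + 1×32.060 = 216.683 → 216.68 g/mol.

216.68 g/mol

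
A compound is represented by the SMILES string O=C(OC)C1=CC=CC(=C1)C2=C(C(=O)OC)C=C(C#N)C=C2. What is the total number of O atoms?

4

Scan the SMILES for O atoms (remember two-letter symbols like Cl and Br are single atoms).
Oxygen count: 4.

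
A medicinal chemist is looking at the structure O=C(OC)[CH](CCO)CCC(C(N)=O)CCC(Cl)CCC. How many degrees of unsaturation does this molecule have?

Molecular formula: C15H28ClNO4.
DoU = (2C + 2 + N − H − X) / 2, where X is the halogen count and O/S are ignored.
    = (2·15 + 2 + 1 − 28 − 1) / 2 = 4 / 2 = 2.

2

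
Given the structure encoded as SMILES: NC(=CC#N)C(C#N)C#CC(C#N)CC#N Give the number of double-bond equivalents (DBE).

Degree of unsaturation = (number of rings) + (number of π bonds).
Ring closures in the SMILES: 0.
π bonds: 1 double bond (each 1 DoU), 5 triple bonds (each 2 DoU) → 11 DoU from unsaturation.
Total DoU = 0 + 11 = 11.

11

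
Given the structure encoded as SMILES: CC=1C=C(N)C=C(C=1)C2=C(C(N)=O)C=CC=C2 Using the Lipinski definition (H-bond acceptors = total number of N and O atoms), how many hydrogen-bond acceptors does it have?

N atoms: 2; O atoms: 1.
Lipinski HBA = 2 + 1 = 3.

3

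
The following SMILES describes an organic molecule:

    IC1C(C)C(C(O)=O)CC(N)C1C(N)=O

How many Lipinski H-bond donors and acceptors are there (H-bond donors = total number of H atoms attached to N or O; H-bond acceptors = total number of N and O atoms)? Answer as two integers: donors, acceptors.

5, 5

Donors: find every N or O and count the H atoms it carries.
  atom 7 (O): bond orders sum to 1 → 1 H
  atom 8 (O): bond orders sum to 2 → 0 H
  atom 11 (N): bond orders sum to 1 → 2 H
  atom 14 (N): bond orders sum to 1 → 2 H
  atom 15 (O): bond orders sum to 2 → 0 H
Lipinski HBD = 5.
Acceptors: N atoms = 2, O atoms = 3 → HBA = 5.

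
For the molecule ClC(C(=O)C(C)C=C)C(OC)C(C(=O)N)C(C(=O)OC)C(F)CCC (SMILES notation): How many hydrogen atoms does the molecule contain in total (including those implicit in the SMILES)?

27

Walk through each heavy atom and fill implicit hydrogens from standard valence (C 4, N 3, O 2, S 2, halogen 1):
  atom 1: Cl (halogen, monovalent) → 0 H
  atom 2: C, bond orders sum to 3 (valence 4) → 1 H
  atom 3: C, bond orders sum to 4 (valence 4) → 0 H
  atom 4: O, bond orders sum to 2 (valence 2) → 0 H
  atom 5: C, bond orders sum to 3 (valence 4) → 1 H
  atom 6: C, bond orders sum to 1 (valence 4) → 3 H
  atom 7: C, bond orders sum to 3 (valence 4) → 1 H
  atom 8: C, bond orders sum to 2 (valence 4) → 2 H
  atom 9: C, bond orders sum to 3 (valence 4) → 1 H
  atom 10: O, bond orders sum to 2 (valence 2) → 0 H
  atom 11: C, bond orders sum to 1 (valence 4) → 3 H
  atom 12: C, bond orders sum to 3 (valence 4) → 1 H
  atom 13: C, bond orders sum to 4 (valence 4) → 0 H
  atom 14: O, bond orders sum to 2 (valence 2) → 0 H
  atom 15: N, bond orders sum to 1 (valence 3) → 2 H
  atom 16: C, bond orders sum to 3 (valence 4) → 1 H
  atom 17: C, bond orders sum to 4 (valence 4) → 0 H
  atom 18: O, bond orders sum to 2 (valence 2) → 0 H
  atom 19: O, bond orders sum to 2 (valence 2) → 0 H
  atom 20: C, bond orders sum to 1 (valence 4) → 3 H
  atom 21: C, bond orders sum to 3 (valence 4) → 1 H
  atom 22: F (halogen, monovalent) → 0 H
  atom 23: C, bond orders sum to 2 (valence 4) → 2 H
  atom 24: C, bond orders sum to 2 (valence 4) → 2 H
  atom 25: C, bond orders sum to 1 (valence 4) → 3 H
Total hydrogens: 27.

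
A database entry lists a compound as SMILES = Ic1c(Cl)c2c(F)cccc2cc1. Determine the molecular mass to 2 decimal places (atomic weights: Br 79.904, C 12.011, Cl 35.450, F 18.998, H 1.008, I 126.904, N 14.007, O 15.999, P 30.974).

306.50 g/mol

First, the molecular formula is C10H5ClFI (counting implicit H from valence).
  C: 10 × 12.011 = 120.110
  Cl: 1 × 35.450 = 35.450
  F: 1 × 18.998 = 18.998
  H: 5 × 1.008 = 5.040
  I: 1 × 126.904 = 126.904
Sum: 10×12.011 + 1×35.450 + 1×18.998 + 5×1.008 + 1×126.904 = 306.502 → 306.50 g/mol.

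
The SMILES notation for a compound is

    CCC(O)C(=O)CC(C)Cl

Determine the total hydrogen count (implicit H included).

Walk through each heavy atom and fill implicit hydrogens from standard valence (C 4, N 3, O 2, S 2, halogen 1):
  atom 1: C, bond orders sum to 1 (valence 4) → 3 H
  atom 2: C, bond orders sum to 2 (valence 4) → 2 H
  atom 3: C, bond orders sum to 3 (valence 4) → 1 H
  atom 4: O, bond orders sum to 1 (valence 2) → 1 H
  atom 5: C, bond orders sum to 4 (valence 4) → 0 H
  atom 6: O, bond orders sum to 2 (valence 2) → 0 H
  atom 7: C, bond orders sum to 2 (valence 4) → 2 H
  atom 8: C, bond orders sum to 3 (valence 4) → 1 H
  atom 9: C, bond orders sum to 1 (valence 4) → 3 H
  atom 10: Cl (halogen, monovalent) → 0 H
Total hydrogens: 13.

13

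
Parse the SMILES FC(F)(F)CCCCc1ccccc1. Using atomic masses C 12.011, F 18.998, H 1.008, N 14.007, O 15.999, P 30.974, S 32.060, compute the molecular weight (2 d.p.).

202.22 g/mol

First, the molecular formula is C11H13F3 (counting implicit H from valence).
  C: 11 × 12.011 = 132.121
  F: 3 × 18.998 = 56.994
  H: 13 × 1.008 = 13.104
Sum: 11×12.011 + 3×18.998 + 13×1.008 = 202.219 → 202.22 g/mol.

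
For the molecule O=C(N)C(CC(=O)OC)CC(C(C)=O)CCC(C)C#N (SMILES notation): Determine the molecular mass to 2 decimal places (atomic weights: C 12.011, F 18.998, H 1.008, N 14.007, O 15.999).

282.34 g/mol

First, the molecular formula is C14H22N2O4 (counting implicit H from valence).
  C: 14 × 12.011 = 168.154
  H: 22 × 1.008 = 22.176
  N: 2 × 14.007 = 28.014
  O: 4 × 15.999 = 63.996
Sum: 14×12.011 + 22×1.008 + 2×14.007 + 4×15.999 = 282.340 → 282.34 g/mol.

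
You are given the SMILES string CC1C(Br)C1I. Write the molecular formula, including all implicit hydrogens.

Walk through each heavy atom and fill implicit hydrogens from standard valence (C 4, N 3, O 2, S 2, halogen 1):
  atom 1: C, bond orders sum to 1 (valence 4) → 3 H
  atom 2: C, bond orders sum to 3 (valence 4) → 1 H
  atom 3: C, bond orders sum to 3 (valence 4) → 1 H
  atom 4: Br (halogen, monovalent) → 0 H
  atom 5: C, bond orders sum to 3 (valence 4) → 1 H
  atom 6: I (halogen, monovalent) → 0 H
Totals → C:4, H:6, Br:1, I:1.

C4H6BrI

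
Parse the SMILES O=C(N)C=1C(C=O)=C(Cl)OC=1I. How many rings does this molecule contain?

1

In SMILES, each pair of matching ring-closure digits denotes one ring-closing bond; the number of such bonds equals the number of independent rings.
Ring-closure bonds here: 1.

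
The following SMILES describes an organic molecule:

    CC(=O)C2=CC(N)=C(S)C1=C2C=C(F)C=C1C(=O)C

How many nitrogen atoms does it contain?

Scan the SMILES for N atoms (remember two-letter symbols like Cl and Br are single atoms).
Nitrogen count: 1.

1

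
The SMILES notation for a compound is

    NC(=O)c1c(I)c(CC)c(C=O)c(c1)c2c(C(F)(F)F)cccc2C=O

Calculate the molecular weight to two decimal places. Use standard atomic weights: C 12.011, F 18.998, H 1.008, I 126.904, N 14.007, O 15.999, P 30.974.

First, the molecular formula is C18H13F3INO3 (counting implicit H from valence).
  C: 18 × 12.011 = 216.198
  F: 3 × 18.998 = 56.994
  H: 13 × 1.008 = 13.104
  I: 1 × 126.904 = 126.904
  N: 1 × 14.007 = 14.007
  O: 3 × 15.999 = 47.997
Sum: 18×12.011 + 3×18.998 + 13×1.008 + 1×126.904 + 1×14.007 + 3×15.999 = 475.204 → 475.20 g/mol.

475.20 g/mol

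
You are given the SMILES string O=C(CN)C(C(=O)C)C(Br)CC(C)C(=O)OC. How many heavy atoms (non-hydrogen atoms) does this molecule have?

Every atom symbol written in the SMILES (organic subset) is one heavy atom; implicit H are not written.
Heavy atoms by element → Br:1, C:11, N:1, O:4.
Total: 17.

17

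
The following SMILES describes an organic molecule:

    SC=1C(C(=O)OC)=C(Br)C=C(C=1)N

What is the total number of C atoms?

Count every carbon token in the SMILES (each C, including those in ring-closure positions and inside branches).
Carbon count: 8.

8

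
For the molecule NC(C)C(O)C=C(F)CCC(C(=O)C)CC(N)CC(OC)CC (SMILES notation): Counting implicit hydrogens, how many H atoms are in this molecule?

Walk through each heavy atom and fill implicit hydrogens from standard valence (C 4, N 3, O 2, S 2, halogen 1):
  atom 1: N, bond orders sum to 1 (valence 3) → 2 H
  atom 2: C, bond orders sum to 3 (valence 4) → 1 H
  atom 3: C, bond orders sum to 1 (valence 4) → 3 H
  atom 4: C, bond orders sum to 3 (valence 4) → 1 H
  atom 5: O, bond orders sum to 1 (valence 2) → 1 H
  atom 6: C, bond orders sum to 3 (valence 4) → 1 H
  atom 7: C, bond orders sum to 4 (valence 4) → 0 H
  atom 8: F (halogen, monovalent) → 0 H
  atom 9: C, bond orders sum to 2 (valence 4) → 2 H
  atom 10: C, bond orders sum to 2 (valence 4) → 2 H
  atom 11: C, bond orders sum to 3 (valence 4) → 1 H
  atom 12: C, bond orders sum to 4 (valence 4) → 0 H
  atom 13: O, bond orders sum to 2 (valence 2) → 0 H
  atom 14: C, bond orders sum to 1 (valence 4) → 3 H
  atom 15: C, bond orders sum to 2 (valence 4) → 2 H
  atom 16: C, bond orders sum to 3 (valence 4) → 1 H
  atom 17: N, bond orders sum to 1 (valence 3) → 2 H
  atom 18: C, bond orders sum to 2 (valence 4) → 2 H
  atom 19: C, bond orders sum to 3 (valence 4) → 1 H
  atom 20: O, bond orders sum to 2 (valence 2) → 0 H
  atom 21: C, bond orders sum to 1 (valence 4) → 3 H
  atom 22: C, bond orders sum to 2 (valence 4) → 2 H
  atom 23: C, bond orders sum to 1 (valence 4) → 3 H
Total hydrogens: 33.

33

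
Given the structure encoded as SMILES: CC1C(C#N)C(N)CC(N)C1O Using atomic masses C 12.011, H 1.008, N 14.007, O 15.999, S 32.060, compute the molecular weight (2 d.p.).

169.23 g/mol

First, the molecular formula is C8H15N3O (counting implicit H from valence).
  C: 8 × 12.011 = 96.088
  H: 15 × 1.008 = 15.120
  N: 3 × 14.007 = 42.021
  O: 1 × 15.999 = 15.999
Sum: 8×12.011 + 15×1.008 + 3×14.007 + 1×15.999 = 169.228 → 169.23 g/mol.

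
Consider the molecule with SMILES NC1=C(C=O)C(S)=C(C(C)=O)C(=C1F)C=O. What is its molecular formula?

Walk through each heavy atom and fill implicit hydrogens from standard valence (C 4, N 3, O 2, S 2, halogen 1):
  atom 1: N, bond orders sum to 1 (valence 3) → 2 H
  atom 2: C, bond orders sum to 4 (valence 4) → 0 H
  atom 3: C, bond orders sum to 4 (valence 4) → 0 H
  atom 4: C, bond orders sum to 3 (valence 4) → 1 H
  atom 5: O, bond orders sum to 2 (valence 2) → 0 H
  atom 6: C, bond orders sum to 4 (valence 4) → 0 H
  atom 7: S, bond orders sum to 1 (valence 2) → 1 H
  atom 8: C, bond orders sum to 4 (valence 4) → 0 H
  atom 9: C, bond orders sum to 4 (valence 4) → 0 H
  atom 10: C, bond orders sum to 1 (valence 4) → 3 H
  atom 11: O, bond orders sum to 2 (valence 2) → 0 H
  atom 12: C, bond orders sum to 4 (valence 4) → 0 H
  atom 13: C, bond orders sum to 4 (valence 4) → 0 H
  atom 14: F (halogen, monovalent) → 0 H
  atom 15: C, bond orders sum to 3 (valence 4) → 1 H
  atom 16: O, bond orders sum to 2 (valence 2) → 0 H
Totals → C:10, H:8, F:1, N:1, O:3, S:1.

C10H8FNO3S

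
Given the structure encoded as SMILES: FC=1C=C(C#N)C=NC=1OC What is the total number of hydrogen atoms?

5

Walk through each heavy atom and fill implicit hydrogens from standard valence (C 4, N 3, O 2, S 2, halogen 1):
  atom 1: F (halogen, monovalent) → 0 H
  atom 2: C, bond orders sum to 4 (valence 4) → 0 H
  atom 3: C, bond orders sum to 3 (valence 4) → 1 H
  atom 4: C, bond orders sum to 4 (valence 4) → 0 H
  atom 5: C, bond orders sum to 4 (valence 4) → 0 H
  atom 6: N, bond orders sum to 3 (valence 3) → 0 H
  atom 7: C, bond orders sum to 3 (valence 4) → 1 H
  atom 8: N, bond orders sum to 3 (valence 3) → 0 H
  atom 9: C, bond orders sum to 4 (valence 4) → 0 H
  atom 10: O, bond orders sum to 2 (valence 2) → 0 H
  atom 11: C, bond orders sum to 1 (valence 4) → 3 H
Total hydrogens: 5.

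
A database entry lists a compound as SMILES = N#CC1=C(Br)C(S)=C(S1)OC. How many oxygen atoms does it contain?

Scan the SMILES for O atoms (remember two-letter symbols like Cl and Br are single atoms).
Oxygen count: 1.

1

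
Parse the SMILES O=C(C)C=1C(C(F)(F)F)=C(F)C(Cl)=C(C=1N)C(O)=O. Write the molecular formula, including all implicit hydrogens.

C10H6ClF4NO3

Walk through each heavy atom and fill implicit hydrogens from standard valence (C 4, N 3, O 2, S 2, halogen 1):
  atom 1: O, bond orders sum to 2 (valence 2) → 0 H
  atom 2: C, bond orders sum to 4 (valence 4) → 0 H
  atom 3: C, bond orders sum to 1 (valence 4) → 3 H
  atom 4: C, bond orders sum to 4 (valence 4) → 0 H
  atom 5: C, bond orders sum to 4 (valence 4) → 0 H
  atom 6: C, bond orders sum to 4 (valence 4) → 0 H
  atom 7: F (halogen, monovalent) → 0 H
  atom 8: F (halogen, monovalent) → 0 H
  atom 9: F (halogen, monovalent) → 0 H
  atom 10: C, bond orders sum to 4 (valence 4) → 0 H
  atom 11: F (halogen, monovalent) → 0 H
  atom 12: C, bond orders sum to 4 (valence 4) → 0 H
  atom 13: Cl (halogen, monovalent) → 0 H
  atom 14: C, bond orders sum to 4 (valence 4) → 0 H
  atom 15: C, bond orders sum to 4 (valence 4) → 0 H
  atom 16: N, bond orders sum to 1 (valence 3) → 2 H
  atom 17: C, bond orders sum to 4 (valence 4) → 0 H
  atom 18: O, bond orders sum to 1 (valence 2) → 1 H
  atom 19: O, bond orders sum to 2 (valence 2) → 0 H
Totals → C:10, H:6, Cl:1, F:4, N:1, O:3.
In Hill order: C10H6ClF4NO3.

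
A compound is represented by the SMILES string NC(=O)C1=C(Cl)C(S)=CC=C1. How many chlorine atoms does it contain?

1

Scan the SMILES for Cl atoms (remember two-letter symbols like Cl and Br are single atoms).
Chlorine count: 1.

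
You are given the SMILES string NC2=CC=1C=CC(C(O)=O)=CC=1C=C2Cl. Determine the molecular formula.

C11H8ClNO2

Walk through each heavy atom and fill implicit hydrogens from standard valence (C 4, N 3, O 2, S 2, halogen 1):
  atom 1: N, bond orders sum to 1 (valence 3) → 2 H
  atom 2: C, bond orders sum to 4 (valence 4) → 0 H
  atom 3: C, bond orders sum to 3 (valence 4) → 1 H
  atom 4: C, bond orders sum to 4 (valence 4) → 0 H
  atom 5: C, bond orders sum to 3 (valence 4) → 1 H
  atom 6: C, bond orders sum to 3 (valence 4) → 1 H
  atom 7: C, bond orders sum to 4 (valence 4) → 0 H
  atom 8: C, bond orders sum to 4 (valence 4) → 0 H
  atom 9: O, bond orders sum to 1 (valence 2) → 1 H
  atom 10: O, bond orders sum to 2 (valence 2) → 0 H
  atom 11: C, bond orders sum to 3 (valence 4) → 1 H
  atom 12: C, bond orders sum to 4 (valence 4) → 0 H
  atom 13: C, bond orders sum to 3 (valence 4) → 1 H
  atom 14: C, bond orders sum to 4 (valence 4) → 0 H
  atom 15: Cl (halogen, monovalent) → 0 H
Totals → C:11, H:8, Cl:1, N:1, O:2.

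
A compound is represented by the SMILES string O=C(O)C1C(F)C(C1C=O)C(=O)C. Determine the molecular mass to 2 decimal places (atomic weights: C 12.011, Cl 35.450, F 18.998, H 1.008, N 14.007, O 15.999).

188.15 g/mol

First, the molecular formula is C8H9FO4 (counting implicit H from valence).
  C: 8 × 12.011 = 96.088
  F: 1 × 18.998 = 18.998
  H: 9 × 1.008 = 9.072
  O: 4 × 15.999 = 63.996
Sum: 8×12.011 + 1×18.998 + 9×1.008 + 4×15.999 = 188.154 → 188.15 g/mol.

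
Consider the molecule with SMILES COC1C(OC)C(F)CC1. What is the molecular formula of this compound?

C7H13FO2

Walk through each heavy atom and fill implicit hydrogens from standard valence (C 4, N 3, O 2, S 2, halogen 1):
  atom 1: C, bond orders sum to 1 (valence 4) → 3 H
  atom 2: O, bond orders sum to 2 (valence 2) → 0 H
  atom 3: C, bond orders sum to 3 (valence 4) → 1 H
  atom 4: C, bond orders sum to 3 (valence 4) → 1 H
  atom 5: O, bond orders sum to 2 (valence 2) → 0 H
  atom 6: C, bond orders sum to 1 (valence 4) → 3 H
  atom 7: C, bond orders sum to 3 (valence 4) → 1 H
  atom 8: F (halogen, monovalent) → 0 H
  atom 9: C, bond orders sum to 2 (valence 4) → 2 H
  atom 10: C, bond orders sum to 2 (valence 4) → 2 H
Totals → C:7, H:13, F:1, O:2.
In Hill order: C7H13FO2.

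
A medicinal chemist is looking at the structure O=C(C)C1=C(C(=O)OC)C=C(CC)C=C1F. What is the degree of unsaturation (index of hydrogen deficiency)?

6

Molecular formula: C12H13FO3.
DoU = (2C + 2 + N − H − X) / 2, where X is the halogen count and O/S are ignored.
    = (2·12 + 2 + 0 − 13 − 1) / 2 = 12 / 2 = 6.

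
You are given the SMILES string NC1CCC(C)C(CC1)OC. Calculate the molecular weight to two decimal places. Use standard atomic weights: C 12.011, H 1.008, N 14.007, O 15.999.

157.26 g/mol

First, the molecular formula is C9H19NO (counting implicit H from valence).
  C: 9 × 12.011 = 108.099
  H: 19 × 1.008 = 19.152
  N: 1 × 14.007 = 14.007
  O: 1 × 15.999 = 15.999
Sum: 9×12.011 + 19×1.008 + 1×14.007 + 1×15.999 = 157.257 → 157.26 g/mol.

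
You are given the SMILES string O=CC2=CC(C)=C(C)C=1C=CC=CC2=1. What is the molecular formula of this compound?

C13H12O

Walk through each heavy atom and fill implicit hydrogens from standard valence (C 4, N 3, O 2, S 2, halogen 1):
  atom 1: O, bond orders sum to 2 (valence 2) → 0 H
  atom 2: C, bond orders sum to 3 (valence 4) → 1 H
  atom 3: C, bond orders sum to 4 (valence 4) → 0 H
  atom 4: C, bond orders sum to 3 (valence 4) → 1 H
  atom 5: C, bond orders sum to 4 (valence 4) → 0 H
  atom 6: C, bond orders sum to 1 (valence 4) → 3 H
  atom 7: C, bond orders sum to 4 (valence 4) → 0 H
  atom 8: C, bond orders sum to 1 (valence 4) → 3 H
  atom 9: C, bond orders sum to 4 (valence 4) → 0 H
  atom 10: C, bond orders sum to 3 (valence 4) → 1 H
  atom 11: C, bond orders sum to 3 (valence 4) → 1 H
  atom 12: C, bond orders sum to 3 (valence 4) → 1 H
  atom 13: C, bond orders sum to 3 (valence 4) → 1 H
  atom 14: C, bond orders sum to 4 (valence 4) → 0 H
Totals → C:13, H:12, O:1.
In Hill order: C13H12O.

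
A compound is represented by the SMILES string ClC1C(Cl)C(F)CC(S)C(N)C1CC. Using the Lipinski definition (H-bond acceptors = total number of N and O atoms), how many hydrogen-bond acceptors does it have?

1

N atoms: 1; O atoms: 0.
Lipinski HBA = 1 + 0 = 1.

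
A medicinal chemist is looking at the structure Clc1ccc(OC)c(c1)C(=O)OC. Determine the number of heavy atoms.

13

Every atom symbol written in the SMILES (organic subset) is one heavy atom; implicit H are not written.
Heavy atoms by element → C:9, Cl:1, O:3.
Total: 13.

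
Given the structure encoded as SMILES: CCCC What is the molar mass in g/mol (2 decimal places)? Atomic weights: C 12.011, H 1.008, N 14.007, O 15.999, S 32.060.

First, the molecular formula is C4H10 (counting implicit H from valence).
  C: 4 × 12.011 = 48.044
  H: 10 × 1.008 = 10.080
Sum: 4×12.011 + 10×1.008 = 58.124 → 58.12 g/mol.

58.12 g/mol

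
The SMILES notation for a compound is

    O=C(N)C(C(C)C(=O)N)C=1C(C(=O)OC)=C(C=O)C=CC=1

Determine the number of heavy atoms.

Every atom symbol written in the SMILES (organic subset) is one heavy atom; implicit H are not written.
Heavy atoms by element → C:14, N:2, O:5.
Total: 21.

21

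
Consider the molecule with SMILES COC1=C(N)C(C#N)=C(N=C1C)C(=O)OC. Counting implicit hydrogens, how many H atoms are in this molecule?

Walk through each heavy atom and fill implicit hydrogens from standard valence (C 4, N 3, O 2, S 2, halogen 1):
  atom 1: C, bond orders sum to 1 (valence 4) → 3 H
  atom 2: O, bond orders sum to 2 (valence 2) → 0 H
  atom 3: C, bond orders sum to 4 (valence 4) → 0 H
  atom 4: C, bond orders sum to 4 (valence 4) → 0 H
  atom 5: N, bond orders sum to 1 (valence 3) → 2 H
  atom 6: C, bond orders sum to 4 (valence 4) → 0 H
  atom 7: C, bond orders sum to 4 (valence 4) → 0 H
  atom 8: N, bond orders sum to 3 (valence 3) → 0 H
  atom 9: C, bond orders sum to 4 (valence 4) → 0 H
  atom 10: N, bond orders sum to 3 (valence 3) → 0 H
  atom 11: C, bond orders sum to 4 (valence 4) → 0 H
  atom 12: C, bond orders sum to 1 (valence 4) → 3 H
  atom 13: C, bond orders sum to 4 (valence 4) → 0 H
  atom 14: O, bond orders sum to 2 (valence 2) → 0 H
  atom 15: O, bond orders sum to 2 (valence 2) → 0 H
  atom 16: C, bond orders sum to 1 (valence 4) → 3 H
Total hydrogens: 11.

11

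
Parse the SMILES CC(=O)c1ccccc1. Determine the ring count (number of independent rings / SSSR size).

1

In SMILES, each pair of matching ring-closure digits denotes one ring-closing bond; the number of such bonds equals the number of independent rings.
Ring-closure bonds here: 1.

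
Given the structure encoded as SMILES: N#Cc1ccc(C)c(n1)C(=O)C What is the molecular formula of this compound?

Walk through each heavy atom and fill implicit hydrogens from standard valence (C 4, N 3, O 2, S 2, halogen 1); for lowercase aromatic atoms, an aromatic c carries 1 H when it has two neighbours and 0 H with three, and aromatic n carries 0 H:
  atom 1: N, bond orders sum to 3 (valence 3) → 0 H
  atom 2: C, bond orders sum to 4 (valence 4) → 0 H
  atom 3: aromatic c, 3 neighbours → 0 H
  atom 4: aromatic c, 2 neighbours → 1 H
  atom 5: aromatic c, 2 neighbours → 1 H
  atom 6: aromatic c, 3 neighbours → 0 H
  atom 7: C, bond orders sum to 1 (valence 4) → 3 H
  atom 8: aromatic c, 3 neighbours → 0 H
  atom 9: aromatic n, 2 neighbours → 0 H
  atom 10: C, bond orders sum to 4 (valence 4) → 0 H
  atom 11: O, bond orders sum to 2 (valence 2) → 0 H
  atom 12: C, bond orders sum to 1 (valence 4) → 3 H
Totals → C:9, H:8, N:2, O:1.
In Hill order: C9H8N2O.

C9H8N2O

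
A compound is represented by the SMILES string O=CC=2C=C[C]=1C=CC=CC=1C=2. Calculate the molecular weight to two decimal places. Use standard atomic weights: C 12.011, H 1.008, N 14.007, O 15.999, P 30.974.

156.18 g/mol

First, the molecular formula is C11H8O (counting implicit H from valence).
  C: 11 × 12.011 = 132.121
  H: 8 × 1.008 = 8.064
  O: 1 × 15.999 = 15.999
Sum: 11×12.011 + 8×1.008 + 1×15.999 = 156.184 → 156.18 g/mol.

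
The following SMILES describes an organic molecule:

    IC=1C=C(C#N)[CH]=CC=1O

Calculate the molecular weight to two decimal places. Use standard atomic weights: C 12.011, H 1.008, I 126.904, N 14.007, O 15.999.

245.02 g/mol

First, the molecular formula is C7H4INO (counting implicit H from valence).
  C: 7 × 12.011 = 84.077
  H: 4 × 1.008 = 4.032
  I: 1 × 126.904 = 126.904
  N: 1 × 14.007 = 14.007
  O: 1 × 15.999 = 15.999
Sum: 7×12.011 + 4×1.008 + 1×126.904 + 1×14.007 + 1×15.999 = 245.019 → 245.02 g/mol.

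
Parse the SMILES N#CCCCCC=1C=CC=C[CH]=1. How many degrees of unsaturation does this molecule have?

Molecular formula: C11H13N.
DoU = (2C + 2 + N − H − X) / 2, where X is the halogen count and O/S are ignored.
    = (2·11 + 2 + 1 − 13 − 0) / 2 = 12 / 2 = 6.

6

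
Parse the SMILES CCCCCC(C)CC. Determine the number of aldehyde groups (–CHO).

Scan the SMILES for the aldehyde motif — none present.

0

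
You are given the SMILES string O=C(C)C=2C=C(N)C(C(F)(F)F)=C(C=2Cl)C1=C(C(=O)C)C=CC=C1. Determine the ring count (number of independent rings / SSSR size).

In SMILES, each pair of matching ring-closure digits denotes one ring-closing bond; the number of such bonds equals the number of independent rings.
Ring-closure bonds here: 2.

2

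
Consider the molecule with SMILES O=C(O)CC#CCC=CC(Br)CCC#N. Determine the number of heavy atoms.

15

Every atom symbol written in the SMILES (organic subset) is one heavy atom; implicit H are not written.
Heavy atoms by element → Br:1, C:11, N:1, O:2.
Total: 15.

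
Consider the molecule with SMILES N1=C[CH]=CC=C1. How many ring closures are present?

1

In SMILES, each pair of matching ring-closure digits denotes one ring-closing bond; the number of such bonds equals the number of independent rings.
Ring-closure bonds here: 1.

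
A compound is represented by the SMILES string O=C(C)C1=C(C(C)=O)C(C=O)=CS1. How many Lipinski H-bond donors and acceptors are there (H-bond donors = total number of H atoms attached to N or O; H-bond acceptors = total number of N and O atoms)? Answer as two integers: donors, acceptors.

Donors: find every N or O and count the H atoms it carries.
  atom 1 (O): bond orders sum to 2 → 0 H
  atom 8 (O): bond orders sum to 2 → 0 H
  atom 11 (O): bond orders sum to 2 → 0 H
Lipinski HBD = 0.
Acceptors: N atoms = 0, O atoms = 3 → HBA = 3.

0, 3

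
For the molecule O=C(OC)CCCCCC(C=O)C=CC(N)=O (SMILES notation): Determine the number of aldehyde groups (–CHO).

The aldehyde motif appears at heavy-atom position 11 in the SMILES.
Other groups present: 1 alkene, 1 amide, 1 ester.
Aldehyde count: 1.

1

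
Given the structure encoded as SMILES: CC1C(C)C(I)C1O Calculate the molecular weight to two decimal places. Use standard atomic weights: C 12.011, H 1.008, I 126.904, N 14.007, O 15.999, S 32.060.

First, the molecular formula is C6H11IO (counting implicit H from valence).
  C: 6 × 12.011 = 72.066
  H: 11 × 1.008 = 11.088
  I: 1 × 126.904 = 126.904
  O: 1 × 15.999 = 15.999
Sum: 6×12.011 + 11×1.008 + 1×126.904 + 1×15.999 = 226.057 → 226.06 g/mol.

226.06 g/mol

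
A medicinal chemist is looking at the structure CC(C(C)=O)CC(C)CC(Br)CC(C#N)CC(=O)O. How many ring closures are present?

In SMILES, each pair of matching ring-closure digits denotes one ring-closing bond; the number of such bonds equals the number of independent rings.
Ring-closure bonds here: 0.

0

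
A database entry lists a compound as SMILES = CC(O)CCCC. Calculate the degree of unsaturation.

0

Molecular formula: C6H14O.
DoU = (2C + 2 + N − H − X) / 2, where X is the halogen count and O/S are ignored.
    = (2·6 + 2 + 0 − 14 − 0) / 2 = 0 / 2 = 0.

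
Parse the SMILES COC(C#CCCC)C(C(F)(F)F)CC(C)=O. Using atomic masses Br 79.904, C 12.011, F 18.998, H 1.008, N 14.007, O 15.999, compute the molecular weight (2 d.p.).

250.26 g/mol

First, the molecular formula is C12H17F3O2 (counting implicit H from valence).
  C: 12 × 12.011 = 144.132
  F: 3 × 18.998 = 56.994
  H: 17 × 1.008 = 17.136
  O: 2 × 15.999 = 31.998
Sum: 12×12.011 + 3×18.998 + 17×1.008 + 2×15.999 = 250.260 → 250.26 g/mol.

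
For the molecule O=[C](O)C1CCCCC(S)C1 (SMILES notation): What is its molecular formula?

C8H14O2S

Walk through each heavy atom and fill implicit hydrogens from standard valence (C 4, N 3, O 2, S 2, halogen 1):
  atom 1: O, bond orders sum to 2 (valence 2) → 0 H
  atom 2: C with explicit H count 0
  atom 3: O, bond orders sum to 1 (valence 2) → 1 H
  atom 4: C, bond orders sum to 3 (valence 4) → 1 H
  atom 5: C, bond orders sum to 2 (valence 4) → 2 H
  atom 6: C, bond orders sum to 2 (valence 4) → 2 H
  atom 7: C, bond orders sum to 2 (valence 4) → 2 H
  atom 8: C, bond orders sum to 2 (valence 4) → 2 H
  atom 9: C, bond orders sum to 3 (valence 4) → 1 H
  atom 10: S, bond orders sum to 1 (valence 2) → 1 H
  atom 11: C, bond orders sum to 2 (valence 4) → 2 H
Totals → C:8, H:14, O:2, S:1.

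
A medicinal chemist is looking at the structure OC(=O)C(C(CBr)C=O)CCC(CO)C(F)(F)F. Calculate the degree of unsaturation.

Molecular formula: C10H14BrF3O4.
DoU = (2C + 2 + N − H − X) / 2, where X is the halogen count and O/S are ignored.
    = (2·10 + 2 + 0 − 14 − 4) / 2 = 4 / 2 = 2.

2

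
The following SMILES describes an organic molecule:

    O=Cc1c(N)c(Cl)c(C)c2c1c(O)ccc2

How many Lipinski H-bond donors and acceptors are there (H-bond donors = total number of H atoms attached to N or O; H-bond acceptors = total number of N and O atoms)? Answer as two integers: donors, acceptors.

Donors: find every N or O and count the H atoms it carries.
  atom 1 (O): bond orders sum to 2 → 0 H
  atom 5 (N): bond orders sum to 1 → 2 H
  atom 13 (O): bond orders sum to 1 → 1 H
Lipinski HBD = 3.
Acceptors: N atoms = 1, O atoms = 2 → HBA = 3.

3, 3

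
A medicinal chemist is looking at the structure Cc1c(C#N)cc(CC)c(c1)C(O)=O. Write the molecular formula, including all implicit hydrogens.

C11H11NO2

Walk through each heavy atom and fill implicit hydrogens from standard valence (C 4, N 3, O 2, S 2, halogen 1); for lowercase aromatic atoms, an aromatic c carries 1 H when it has two neighbours and 0 H with three, and aromatic n carries 0 H:
  atom 1: C, bond orders sum to 1 (valence 4) → 3 H
  atom 2: aromatic c, 3 neighbours → 0 H
  atom 3: aromatic c, 3 neighbours → 0 H
  atom 4: C, bond orders sum to 4 (valence 4) → 0 H
  atom 5: N, bond orders sum to 3 (valence 3) → 0 H
  atom 6: aromatic c, 2 neighbours → 1 H
  atom 7: aromatic c, 3 neighbours → 0 H
  atom 8: C, bond orders sum to 2 (valence 4) → 2 H
  atom 9: C, bond orders sum to 1 (valence 4) → 3 H
  atom 10: aromatic c, 3 neighbours → 0 H
  atom 11: aromatic c, 2 neighbours → 1 H
  atom 12: C, bond orders sum to 4 (valence 4) → 0 H
  atom 13: O, bond orders sum to 1 (valence 2) → 1 H
  atom 14: O, bond orders sum to 2 (valence 2) → 0 H
Totals → C:11, H:11, N:1, O:2.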